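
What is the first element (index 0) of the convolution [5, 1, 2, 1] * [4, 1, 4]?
Use y[k] = Σ_i a[i]·b[k-i] at k=0. y[0] = 5×4 = 20

20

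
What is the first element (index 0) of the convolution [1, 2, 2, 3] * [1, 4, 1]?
Use y[k] = Σ_i a[i]·b[k-i] at k=0. y[0] = 1×1 = 1

1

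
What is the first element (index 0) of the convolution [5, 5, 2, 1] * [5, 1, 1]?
Use y[k] = Σ_i a[i]·b[k-i] at k=0. y[0] = 5×5 = 25

25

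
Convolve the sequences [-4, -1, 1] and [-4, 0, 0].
y[0] = -4×-4 = 16; y[1] = -4×0 + -1×-4 = 4; y[2] = -4×0 + -1×0 + 1×-4 = -4; y[3] = -1×0 + 1×0 = 0; y[4] = 1×0 = 0

[16, 4, -4, 0, 0]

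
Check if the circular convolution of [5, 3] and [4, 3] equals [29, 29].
Recompute circular convolution of [5, 3] and [4, 3]: y[0] = 5×4 + 3×3 = 29; y[1] = 5×3 + 3×4 = 27 → [29, 27]. Compare to given [29, 29]: they differ at index 1: given 29, correct 27, so answer: No

No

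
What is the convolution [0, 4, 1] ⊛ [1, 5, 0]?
y[0] = 0×1 = 0; y[1] = 0×5 + 4×1 = 4; y[2] = 0×0 + 4×5 + 1×1 = 21; y[3] = 4×0 + 1×5 = 5; y[4] = 1×0 = 0

[0, 4, 21, 5, 0]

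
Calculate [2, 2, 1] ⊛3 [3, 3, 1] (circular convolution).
Use y[k] = Σ_j f[j]·g[(k-j) mod 3]. y[0] = 2×3 + 2×1 + 1×3 = 11; y[1] = 2×3 + 2×3 + 1×1 = 13; y[2] = 2×1 + 2×3 + 1×3 = 11. Result: [11, 13, 11]

[11, 13, 11]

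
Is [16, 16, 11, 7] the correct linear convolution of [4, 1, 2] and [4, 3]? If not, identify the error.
Recompute linear convolution of [4, 1, 2] and [4, 3]: y[0] = 4×4 = 16; y[1] = 4×3 + 1×4 = 16; y[2] = 1×3 + 2×4 = 11; y[3] = 2×3 = 6 → [16, 16, 11, 6]. Compare to given [16, 16, 11, 7]: they differ at index 3: given 7, correct 6, so answer: No

No. Error at index 3: given 7, correct 6.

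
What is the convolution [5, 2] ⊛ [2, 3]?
y[0] = 5×2 = 10; y[1] = 5×3 + 2×2 = 19; y[2] = 2×3 = 6

[10, 19, 6]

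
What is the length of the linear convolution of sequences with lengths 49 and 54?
Linear/full convolution length: m + n - 1 = 49 + 54 - 1 = 102

102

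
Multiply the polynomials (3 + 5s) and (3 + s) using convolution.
Ascending coefficients: a = [3, 5], b = [3, 1]. c[0] = 3×3 = 9; c[1] = 3×1 + 5×3 = 18; c[2] = 5×1 = 5. Result coefficients: [9, 18, 5] → 9 + 18s + 5s^2

9 + 18s + 5s^2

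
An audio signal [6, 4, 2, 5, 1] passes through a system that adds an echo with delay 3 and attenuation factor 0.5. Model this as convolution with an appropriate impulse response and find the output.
Direct-path + delayed-attenuated-path model → impulse response h = [1, 0, 0, 0.5] (1 at lag 0, 0.5 at lag 3). Output y[n] = x[n] + 0.5·x[n - 3] (with x[n] = 0 outside 0..4): y[0] = 6 + 0.5×0 = 6; y[1] = 4 + 0.5×0 = 4; y[2] = 2 + 0.5×0 = 2; y[3] = 5 + 0.5×6 = 8.0; y[4] = 1 + 0.5×4 = 3.0; y[5] = 0 + 0.5×2 = 1.0; y[6] = 0 + 0.5×5 = 2.5; y[7] = 0 + 0.5×1 = 0.5. So y = [6, 4, 2, 8.0, 3.0, 1.0, 2.5, 0.5]

[6, 4, 2, 8.0, 3.0, 1.0, 2.5, 0.5]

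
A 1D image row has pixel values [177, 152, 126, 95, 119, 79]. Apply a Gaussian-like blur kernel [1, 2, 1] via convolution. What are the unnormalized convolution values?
Convolve image row [177, 152, 126, 95, 119, 79] with kernel [1, 2, 1]: y[0] = 177×1 = 177; y[1] = 177×2 + 152×1 = 506; y[2] = 177×1 + 152×2 + 126×1 = 607; y[3] = 152×1 + 126×2 + 95×1 = 499; y[4] = 126×1 + 95×2 + 119×1 = 435; y[5] = 95×1 + 119×2 + 79×1 = 412; y[6] = 119×1 + 79×2 = 277; y[7] = 79×1 = 79 → [177, 506, 607, 499, 435, 412, 277, 79]. Normalization factor = sum(kernel) = 4.

[177, 506, 607, 499, 435, 412, 277, 79]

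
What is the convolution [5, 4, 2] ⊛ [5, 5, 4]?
y[0] = 5×5 = 25; y[1] = 5×5 + 4×5 = 45; y[2] = 5×4 + 4×5 + 2×5 = 50; y[3] = 4×4 + 2×5 = 26; y[4] = 2×4 = 8

[25, 45, 50, 26, 8]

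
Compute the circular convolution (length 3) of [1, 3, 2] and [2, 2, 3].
Use y[k] = Σ_j a[j]·b[(k-j) mod 3]. y[0] = 1×2 + 3×3 + 2×2 = 15; y[1] = 1×2 + 3×2 + 2×3 = 14; y[2] = 1×3 + 3×2 + 2×2 = 13. Result: [15, 14, 13]

[15, 14, 13]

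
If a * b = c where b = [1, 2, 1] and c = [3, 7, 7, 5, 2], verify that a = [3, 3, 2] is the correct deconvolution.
Forward-compute [3, 3, 2] * [1, 2, 1]: c[0] = 3×1 = 3; c[1] = 3×2 + 3×1 = 9; c[2] = 3×1 + 3×2 + 2×1 = 11; c[3] = 3×1 + 2×2 = 7; c[4] = 2×1 = 2 → [3, 9, 11, 7, 2]. Does not match given c = [3, 7, 7, 5, 2].

Not verified. [3, 3, 2] * [1, 2, 1] = [3, 9, 11, 7, 2], which differs from [3, 7, 7, 5, 2] at index 1.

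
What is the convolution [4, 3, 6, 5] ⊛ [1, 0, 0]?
y[0] = 4×1 = 4; y[1] = 4×0 + 3×1 = 3; y[2] = 4×0 + 3×0 + 6×1 = 6; y[3] = 3×0 + 6×0 + 5×1 = 5; y[4] = 6×0 + 5×0 = 0; y[5] = 5×0 = 0

[4, 3, 6, 5, 0, 0]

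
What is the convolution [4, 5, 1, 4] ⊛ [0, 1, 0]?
y[0] = 4×0 = 0; y[1] = 4×1 + 5×0 = 4; y[2] = 4×0 + 5×1 + 1×0 = 5; y[3] = 5×0 + 1×1 + 4×0 = 1; y[4] = 1×0 + 4×1 = 4; y[5] = 4×0 = 0

[0, 4, 5, 1, 4, 0]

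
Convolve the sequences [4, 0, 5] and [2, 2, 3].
y[0] = 4×2 = 8; y[1] = 4×2 + 0×2 = 8; y[2] = 4×3 + 0×2 + 5×2 = 22; y[3] = 0×3 + 5×2 = 10; y[4] = 5×3 = 15

[8, 8, 22, 10, 15]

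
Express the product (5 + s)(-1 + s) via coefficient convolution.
Ascending coefficients: a = [5, 1], b = [-1, 1]. c[0] = 5×-1 = -5; c[1] = 5×1 + 1×-1 = 4; c[2] = 1×1 = 1. Result coefficients: [-5, 4, 1] → -5 + 4s + s^2

-5 + 4s + s^2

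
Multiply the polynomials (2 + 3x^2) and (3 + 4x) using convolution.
Ascending coefficients: a = [2, 0, 3], b = [3, 4]. c[0] = 2×3 = 6; c[1] = 2×4 + 0×3 = 8; c[2] = 0×4 + 3×3 = 9; c[3] = 3×4 = 12. Result coefficients: [6, 8, 9, 12] → 6 + 8x + 9x^2 + 12x^3

6 + 8x + 9x^2 + 12x^3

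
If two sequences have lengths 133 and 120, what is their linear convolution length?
Linear/full convolution length: m + n - 1 = 133 + 120 - 1 = 252

252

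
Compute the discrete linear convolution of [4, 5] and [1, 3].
y[0] = 4×1 = 4; y[1] = 4×3 + 5×1 = 17; y[2] = 5×3 = 15

[4, 17, 15]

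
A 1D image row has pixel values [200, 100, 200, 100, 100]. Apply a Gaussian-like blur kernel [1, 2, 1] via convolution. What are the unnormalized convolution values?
Convolve image row [200, 100, 200, 100, 100] with kernel [1, 2, 1]: y[0] = 200×1 = 200; y[1] = 200×2 + 100×1 = 500; y[2] = 200×1 + 100×2 + 200×1 = 600; y[3] = 100×1 + 200×2 + 100×1 = 600; y[4] = 200×1 + 100×2 + 100×1 = 500; y[5] = 100×1 + 100×2 = 300; y[6] = 100×1 = 100 → [200, 500, 600, 600, 500, 300, 100]. Normalization factor = sum(kernel) = 4.

[200, 500, 600, 600, 500, 300, 100]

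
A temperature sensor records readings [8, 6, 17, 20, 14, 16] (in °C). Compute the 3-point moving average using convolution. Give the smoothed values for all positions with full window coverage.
3-point moving average kernel = [1, 1, 1]. Apply in 'valid' mode (full window coverage): avg[0] = (8 + 6 + 17) / 3 = 10.33; avg[1] = (6 + 17 + 20) / 3 = 14.33; avg[2] = (17 + 20 + 14) / 3 = 17.0; avg[3] = (20 + 14 + 16) / 3 = 16.67. Smoothed values: [10.33, 14.33, 17.0, 16.67]

[10.33, 14.33, 17.0, 16.67]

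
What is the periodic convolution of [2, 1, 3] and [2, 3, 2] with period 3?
Use y[k] = Σ_j u[j]·v[(k-j) mod 3]. y[0] = 2×2 + 1×2 + 3×3 = 15; y[1] = 2×3 + 1×2 + 3×2 = 14; y[2] = 2×2 + 1×3 + 3×2 = 13. Result: [15, 14, 13]

[15, 14, 13]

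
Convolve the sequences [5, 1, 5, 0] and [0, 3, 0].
y[0] = 5×0 = 0; y[1] = 5×3 + 1×0 = 15; y[2] = 5×0 + 1×3 + 5×0 = 3; y[3] = 1×0 + 5×3 + 0×0 = 15; y[4] = 5×0 + 0×3 = 0; y[5] = 0×0 = 0

[0, 15, 3, 15, 0, 0]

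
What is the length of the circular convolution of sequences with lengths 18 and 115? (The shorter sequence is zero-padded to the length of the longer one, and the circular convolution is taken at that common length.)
Circular convolution (zero-padding the shorter input) has length max(m, n) = max(18, 115) = 115

115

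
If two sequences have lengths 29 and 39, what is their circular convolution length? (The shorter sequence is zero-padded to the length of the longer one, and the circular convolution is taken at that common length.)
Circular convolution (zero-padding the shorter input) has length max(m, n) = max(29, 39) = 39

39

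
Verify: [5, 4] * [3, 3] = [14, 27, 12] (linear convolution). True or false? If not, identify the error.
Recompute linear convolution of [5, 4] and [3, 3]: y[0] = 5×3 = 15; y[1] = 5×3 + 4×3 = 27; y[2] = 4×3 = 12 → [15, 27, 12]. Compare to given [14, 27, 12]: they differ at index 0: given 14, correct 15, so answer: No

No. Error at index 0: given 14, correct 15.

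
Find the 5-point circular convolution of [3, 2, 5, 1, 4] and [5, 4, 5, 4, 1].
Use y[k] = Σ_j s[j]·t[(k-j) mod 5]. y[0] = 3×5 + 2×1 + 5×4 + 1×5 + 4×4 = 58; y[1] = 3×4 + 2×5 + 5×1 + 1×4 + 4×5 = 51; y[2] = 3×5 + 2×4 + 5×5 + 1×1 + 4×4 = 65; y[3] = 3×4 + 2×5 + 5×4 + 1×5 + 4×1 = 51; y[4] = 3×1 + 2×4 + 5×5 + 1×4 + 4×5 = 60. Result: [58, 51, 65, 51, 60]

[58, 51, 65, 51, 60]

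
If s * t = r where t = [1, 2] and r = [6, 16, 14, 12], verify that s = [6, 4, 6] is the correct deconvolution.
Forward-compute [6, 4, 6] * [1, 2]: r[0] = 6×1 = 6; r[1] = 6×2 + 4×1 = 16; r[2] = 4×2 + 6×1 = 14; r[3] = 6×2 = 12 → [6, 16, 14, 12]. Matches given r = [6, 16, 14, 12], so verified.

Verified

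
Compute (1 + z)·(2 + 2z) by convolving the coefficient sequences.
Ascending coefficients: a = [1, 1], b = [2, 2]. c[0] = 1×2 = 2; c[1] = 1×2 + 1×2 = 4; c[2] = 1×2 = 2. Result coefficients: [2, 4, 2] → 2 + 4z + 2z^2

2 + 4z + 2z^2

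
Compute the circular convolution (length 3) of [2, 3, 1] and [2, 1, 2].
Use y[k] = Σ_j f[j]·g[(k-j) mod 3]. y[0] = 2×2 + 3×2 + 1×1 = 11; y[1] = 2×1 + 3×2 + 1×2 = 10; y[2] = 2×2 + 3×1 + 1×2 = 9. Result: [11, 10, 9]

[11, 10, 9]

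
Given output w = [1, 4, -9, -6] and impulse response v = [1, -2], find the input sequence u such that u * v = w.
Deconvolve w=[1, 4, -9, -6] by v=[1, -2]. Since v[0]=1, solve forward: u[0] = w[0] / 1 = 1; u[1] = (w[1] - 1×-2) / 1 = 6; u[2] = (w[2] - 6×-2) / 1 = 3. So u = [1, 6, 3]. Check by forward convolution: w[0] = 1×1 = 1; w[1] = 1×-2 + 6×1 = 4; w[2] = 6×-2 + 3×1 = -9; w[3] = 3×-2 = -6

[1, 6, 3]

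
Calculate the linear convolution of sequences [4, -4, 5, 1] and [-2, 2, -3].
y[0] = 4×-2 = -8; y[1] = 4×2 + -4×-2 = 16; y[2] = 4×-3 + -4×2 + 5×-2 = -30; y[3] = -4×-3 + 5×2 + 1×-2 = 20; y[4] = 5×-3 + 1×2 = -13; y[5] = 1×-3 = -3

[-8, 16, -30, 20, -13, -3]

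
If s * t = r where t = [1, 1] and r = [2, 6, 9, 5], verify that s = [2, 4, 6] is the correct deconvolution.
Forward-compute [2, 4, 6] * [1, 1]: r[0] = 2×1 = 2; r[1] = 2×1 + 4×1 = 6; r[2] = 4×1 + 6×1 = 10; r[3] = 6×1 = 6 → [2, 6, 10, 6]. Does not match given r = [2, 6, 9, 5].

Not verified. [2, 4, 6] * [1, 1] = [2, 6, 10, 6], which differs from [2, 6, 9, 5] at index 2.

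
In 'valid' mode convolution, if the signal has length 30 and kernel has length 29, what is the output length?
'Valid' mode counts only positions where the kernel fully overlaps the signal: m - n + 1 = 30 - 29 + 1 = 2

2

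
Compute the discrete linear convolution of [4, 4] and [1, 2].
y[0] = 4×1 = 4; y[1] = 4×2 + 4×1 = 12; y[2] = 4×2 = 8

[4, 12, 8]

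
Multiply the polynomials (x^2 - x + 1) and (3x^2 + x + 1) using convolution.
Ascending coefficients: a = [1, -1, 1], b = [1, 1, 3]. c[0] = 1×1 = 1; c[1] = 1×1 + -1×1 = 0; c[2] = 1×3 + -1×1 + 1×1 = 3; c[3] = -1×3 + 1×1 = -2; c[4] = 1×3 = 3. Result coefficients: [1, 0, 3, -2, 3] → 3x^4 - 2x^3 + 3x^2 + 1

3x^4 - 2x^3 + 3x^2 + 1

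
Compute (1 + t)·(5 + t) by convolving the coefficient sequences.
Ascending coefficients: a = [1, 1], b = [5, 1]. c[0] = 1×5 = 5; c[1] = 1×1 + 1×5 = 6; c[2] = 1×1 = 1. Result coefficients: [5, 6, 1] → 5 + 6t + t^2

5 + 6t + t^2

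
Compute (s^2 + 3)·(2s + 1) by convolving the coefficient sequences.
Ascending coefficients: a = [3, 0, 1], b = [1, 2]. c[0] = 3×1 = 3; c[1] = 3×2 + 0×1 = 6; c[2] = 0×2 + 1×1 = 1; c[3] = 1×2 = 2. Result coefficients: [3, 6, 1, 2] → 2s^3 + s^2 + 6s + 3

2s^3 + s^2 + 6s + 3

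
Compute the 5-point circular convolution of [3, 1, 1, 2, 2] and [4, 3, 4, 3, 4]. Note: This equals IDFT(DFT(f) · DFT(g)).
Either evaluate y[k] = Σ_j f[j]·g[(k-j) mod 5] directly, or use IDFT(DFT(f) · DFT(g)). y[0] = 3×4 + 1×4 + 1×3 + 2×4 + 2×3 = 33; y[1] = 3×3 + 1×4 + 1×4 + 2×3 + 2×4 = 31; y[2] = 3×4 + 1×3 + 1×4 + 2×4 + 2×3 = 33; y[3] = 3×3 + 1×4 + 1×3 + 2×4 + 2×4 = 32; y[4] = 3×4 + 1×3 + 1×4 + 2×3 + 2×4 = 33. Result: [33, 31, 33, 32, 33]

[33, 31, 33, 32, 33]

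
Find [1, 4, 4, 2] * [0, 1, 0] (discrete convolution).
y[0] = 1×0 = 0; y[1] = 1×1 + 4×0 = 1; y[2] = 1×0 + 4×1 + 4×0 = 4; y[3] = 4×0 + 4×1 + 2×0 = 4; y[4] = 4×0 + 2×1 = 2; y[5] = 2×0 = 0

[0, 1, 4, 4, 2, 0]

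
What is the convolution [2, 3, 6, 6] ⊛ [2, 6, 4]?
y[0] = 2×2 = 4; y[1] = 2×6 + 3×2 = 18; y[2] = 2×4 + 3×6 + 6×2 = 38; y[3] = 3×4 + 6×6 + 6×2 = 60; y[4] = 6×4 + 6×6 = 60; y[5] = 6×4 = 24

[4, 18, 38, 60, 60, 24]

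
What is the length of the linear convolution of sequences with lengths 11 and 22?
Linear/full convolution length: m + n - 1 = 11 + 22 - 1 = 32

32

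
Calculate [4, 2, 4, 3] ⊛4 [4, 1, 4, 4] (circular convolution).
Use y[k] = Σ_j a[j]·b[(k-j) mod 4]. y[0] = 4×4 + 2×4 + 4×4 + 3×1 = 43; y[1] = 4×1 + 2×4 + 4×4 + 3×4 = 40; y[2] = 4×4 + 2×1 + 4×4 + 3×4 = 46; y[3] = 4×4 + 2×4 + 4×1 + 3×4 = 40. Result: [43, 40, 46, 40]

[43, 40, 46, 40]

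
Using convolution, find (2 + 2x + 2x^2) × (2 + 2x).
Ascending coefficients: a = [2, 2, 2], b = [2, 2]. c[0] = 2×2 = 4; c[1] = 2×2 + 2×2 = 8; c[2] = 2×2 + 2×2 = 8; c[3] = 2×2 = 4. Result coefficients: [4, 8, 8, 4] → 4 + 8x + 8x^2 + 4x^3

4 + 8x + 8x^2 + 4x^3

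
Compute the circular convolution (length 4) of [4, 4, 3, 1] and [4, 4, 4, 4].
Use y[k] = Σ_j x[j]·h[(k-j) mod 4]. y[0] = 4×4 + 4×4 + 3×4 + 1×4 = 48; y[1] = 4×4 + 4×4 + 3×4 + 1×4 = 48; y[2] = 4×4 + 4×4 + 3×4 + 1×4 = 48; y[3] = 4×4 + 4×4 + 3×4 + 1×4 = 48. Result: [48, 48, 48, 48]

[48, 48, 48, 48]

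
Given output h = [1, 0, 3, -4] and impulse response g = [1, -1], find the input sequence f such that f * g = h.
Deconvolve h=[1, 0, 3, -4] by g=[1, -1]. Since g[0]=1, solve forward: f[0] = h[0] / 1 = 1; f[1] = (h[1] - 1×-1) / 1 = 1; f[2] = (h[2] - 1×-1) / 1 = 4. So f = [1, 1, 4]. Check by forward convolution: h[0] = 1×1 = 1; h[1] = 1×-1 + 1×1 = 0; h[2] = 1×-1 + 4×1 = 3; h[3] = 4×-1 = -4

[1, 1, 4]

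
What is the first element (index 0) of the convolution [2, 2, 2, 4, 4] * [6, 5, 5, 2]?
Use y[k] = Σ_i a[i]·b[k-i] at k=0. y[0] = 2×6 = 12

12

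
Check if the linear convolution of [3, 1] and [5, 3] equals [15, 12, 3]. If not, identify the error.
Recompute linear convolution of [3, 1] and [5, 3]: y[0] = 3×5 = 15; y[1] = 3×3 + 1×5 = 14; y[2] = 1×3 = 3 → [15, 14, 3]. Compare to given [15, 12, 3]: they differ at index 1: given 12, correct 14, so answer: No

No. Error at index 1: given 12, correct 14.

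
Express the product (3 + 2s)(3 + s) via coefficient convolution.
Ascending coefficients: a = [3, 2], b = [3, 1]. c[0] = 3×3 = 9; c[1] = 3×1 + 2×3 = 9; c[2] = 2×1 = 2. Result coefficients: [9, 9, 2] → 9 + 9s + 2s^2

9 + 9s + 2s^2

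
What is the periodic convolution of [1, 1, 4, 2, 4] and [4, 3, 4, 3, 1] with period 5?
Use y[k] = Σ_j s[j]·t[(k-j) mod 5]. y[0] = 1×4 + 1×1 + 4×3 + 2×4 + 4×3 = 37; y[1] = 1×3 + 1×4 + 4×1 + 2×3 + 4×4 = 33; y[2] = 1×4 + 1×3 + 4×4 + 2×1 + 4×3 = 37; y[3] = 1×3 + 1×4 + 4×3 + 2×4 + 4×1 = 31; y[4] = 1×1 + 1×3 + 4×4 + 2×3 + 4×4 = 42. Result: [37, 33, 37, 31, 42]

[37, 33, 37, 31, 42]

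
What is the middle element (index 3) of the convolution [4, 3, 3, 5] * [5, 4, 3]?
Use y[k] = Σ_i a[i]·b[k-i] at k=3. y[3] = 3×3 + 3×4 + 5×5 = 46

46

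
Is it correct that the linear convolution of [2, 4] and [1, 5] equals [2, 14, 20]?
Recompute linear convolution of [2, 4] and [1, 5]: y[0] = 2×1 = 2; y[1] = 2×5 + 4×1 = 14; y[2] = 4×5 = 20 → [2, 14, 20]. Given [2, 14, 20] matches, so answer: Yes

Yes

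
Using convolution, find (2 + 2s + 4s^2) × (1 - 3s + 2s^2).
Ascending coefficients: a = [2, 2, 4], b = [1, -3, 2]. c[0] = 2×1 = 2; c[1] = 2×-3 + 2×1 = -4; c[2] = 2×2 + 2×-3 + 4×1 = 2; c[3] = 2×2 + 4×-3 = -8; c[4] = 4×2 = 8. Result coefficients: [2, -4, 2, -8, 8] → 2 - 4s + 2s^2 - 8s^3 + 8s^4

2 - 4s + 2s^2 - 8s^3 + 8s^4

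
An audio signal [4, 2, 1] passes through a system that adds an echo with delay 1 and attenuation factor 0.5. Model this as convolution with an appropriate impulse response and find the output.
Direct-path + delayed-attenuated-path model → impulse response h = [1, 0.5] (1 at lag 0, 0.5 at lag 1). Output y[n] = x[n] + 0.5·x[n - 1] (with x[n] = 0 outside 0..2): y[0] = 4 + 0.5×0 = 4; y[1] = 2 + 0.5×4 = 4.0; y[2] = 1 + 0.5×2 = 2.0; y[3] = 0 + 0.5×1 = 0.5. So y = [4, 4.0, 2.0, 0.5]

[4, 4.0, 2.0, 0.5]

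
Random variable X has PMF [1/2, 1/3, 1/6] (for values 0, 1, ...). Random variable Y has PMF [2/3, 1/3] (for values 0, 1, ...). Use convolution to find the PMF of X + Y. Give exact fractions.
P(X+Y=k) = Σ_i P(X=i)·P(Y=k-i) — a convolution of [1/2, 1/3, 1/6] and [2/3, 1/3]. P(X+Y=0) = (1/2)×(2/3) = 1/3; P(X+Y=1) = (1/2)×(1/3) + (1/3)×(2/3) = 1/6 + 2/9 = 7/18; P(X+Y=2) = (1/3)×(1/3) + (1/6)×(2/3) = 1/9 + 1/9 = 2/9; P(X+Y=3) = (1/6)×(1/3) = 1/18. PMF: [1/3, 7/18, 2/9, 1/18] (sums to 1 ✓)

[1/3, 7/18, 2/9, 1/18]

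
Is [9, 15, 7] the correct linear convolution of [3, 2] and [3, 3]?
Recompute linear convolution of [3, 2] and [3, 3]: y[0] = 3×3 = 9; y[1] = 3×3 + 2×3 = 15; y[2] = 2×3 = 6 → [9, 15, 6]. Compare to given [9, 15, 7]: they differ at index 2: given 7, correct 6, so answer: No

No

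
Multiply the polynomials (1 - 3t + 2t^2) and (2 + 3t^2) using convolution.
Ascending coefficients: a = [1, -3, 2], b = [2, 0, 3]. c[0] = 1×2 = 2; c[1] = 1×0 + -3×2 = -6; c[2] = 1×3 + -3×0 + 2×2 = 7; c[3] = -3×3 + 2×0 = -9; c[4] = 2×3 = 6. Result coefficients: [2, -6, 7, -9, 6] → 2 - 6t + 7t^2 - 9t^3 + 6t^4

2 - 6t + 7t^2 - 9t^3 + 6t^4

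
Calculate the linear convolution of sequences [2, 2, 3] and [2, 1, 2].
y[0] = 2×2 = 4; y[1] = 2×1 + 2×2 = 6; y[2] = 2×2 + 2×1 + 3×2 = 12; y[3] = 2×2 + 3×1 = 7; y[4] = 3×2 = 6

[4, 6, 12, 7, 6]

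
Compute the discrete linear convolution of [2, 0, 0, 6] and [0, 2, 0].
y[0] = 2×0 = 0; y[1] = 2×2 + 0×0 = 4; y[2] = 2×0 + 0×2 + 0×0 = 0; y[3] = 0×0 + 0×2 + 6×0 = 0; y[4] = 0×0 + 6×2 = 12; y[5] = 6×0 = 0

[0, 4, 0, 0, 12, 0]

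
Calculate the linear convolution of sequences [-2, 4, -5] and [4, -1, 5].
y[0] = -2×4 = -8; y[1] = -2×-1 + 4×4 = 18; y[2] = -2×5 + 4×-1 + -5×4 = -34; y[3] = 4×5 + -5×-1 = 25; y[4] = -5×5 = -25

[-8, 18, -34, 25, -25]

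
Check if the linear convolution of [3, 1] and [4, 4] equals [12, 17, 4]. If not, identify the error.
Recompute linear convolution of [3, 1] and [4, 4]: y[0] = 3×4 = 12; y[1] = 3×4 + 1×4 = 16; y[2] = 1×4 = 4 → [12, 16, 4]. Compare to given [12, 17, 4]: they differ at index 1: given 17, correct 16, so answer: No

No. Error at index 1: given 17, correct 16.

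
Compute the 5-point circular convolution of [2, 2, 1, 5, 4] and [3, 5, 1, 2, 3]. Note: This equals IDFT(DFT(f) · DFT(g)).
Either evaluate y[k] = Σ_j f[j]·g[(k-j) mod 5] directly, or use IDFT(DFT(f) · DFT(g)). y[0] = 2×3 + 2×3 + 1×2 + 5×1 + 4×5 = 39; y[1] = 2×5 + 2×3 + 1×3 + 5×2 + 4×1 = 33; y[2] = 2×1 + 2×5 + 1×3 + 5×3 + 4×2 = 38; y[3] = 2×2 + 2×1 + 1×5 + 5×3 + 4×3 = 38; y[4] = 2×3 + 2×2 + 1×1 + 5×5 + 4×3 = 48. Result: [39, 33, 38, 38, 48]

[39, 33, 38, 38, 48]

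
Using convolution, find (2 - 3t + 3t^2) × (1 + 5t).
Ascending coefficients: a = [2, -3, 3], b = [1, 5]. c[0] = 2×1 = 2; c[1] = 2×5 + -3×1 = 7; c[2] = -3×5 + 3×1 = -12; c[3] = 3×5 = 15. Result coefficients: [2, 7, -12, 15] → 2 + 7t - 12t^2 + 15t^3

2 + 7t - 12t^2 + 15t^3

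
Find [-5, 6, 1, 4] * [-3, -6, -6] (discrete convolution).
y[0] = -5×-3 = 15; y[1] = -5×-6 + 6×-3 = 12; y[2] = -5×-6 + 6×-6 + 1×-3 = -9; y[3] = 6×-6 + 1×-6 + 4×-3 = -54; y[4] = 1×-6 + 4×-6 = -30; y[5] = 4×-6 = -24

[15, 12, -9, -54, -30, -24]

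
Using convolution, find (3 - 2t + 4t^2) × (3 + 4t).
Ascending coefficients: a = [3, -2, 4], b = [3, 4]. c[0] = 3×3 = 9; c[1] = 3×4 + -2×3 = 6; c[2] = -2×4 + 4×3 = 4; c[3] = 4×4 = 16. Result coefficients: [9, 6, 4, 16] → 9 + 6t + 4t^2 + 16t^3

9 + 6t + 4t^2 + 16t^3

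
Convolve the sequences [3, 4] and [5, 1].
y[0] = 3×5 = 15; y[1] = 3×1 + 4×5 = 23; y[2] = 4×1 = 4

[15, 23, 4]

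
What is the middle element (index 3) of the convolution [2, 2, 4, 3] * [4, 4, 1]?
Use y[k] = Σ_i a[i]·b[k-i] at k=3. y[3] = 2×1 + 4×4 + 3×4 = 30

30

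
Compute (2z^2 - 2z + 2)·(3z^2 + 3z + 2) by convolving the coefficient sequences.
Ascending coefficients: a = [2, -2, 2], b = [2, 3, 3]. c[0] = 2×2 = 4; c[1] = 2×3 + -2×2 = 2; c[2] = 2×3 + -2×3 + 2×2 = 4; c[3] = -2×3 + 2×3 = 0; c[4] = 2×3 = 6. Result coefficients: [4, 2, 4, 0, 6] → 6z^4 + 4z^2 + 2z + 4

6z^4 + 4z^2 + 2z + 4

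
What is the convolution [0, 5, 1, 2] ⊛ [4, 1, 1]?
y[0] = 0×4 = 0; y[1] = 0×1 + 5×4 = 20; y[2] = 0×1 + 5×1 + 1×4 = 9; y[3] = 5×1 + 1×1 + 2×4 = 14; y[4] = 1×1 + 2×1 = 3; y[5] = 2×1 = 2

[0, 20, 9, 14, 3, 2]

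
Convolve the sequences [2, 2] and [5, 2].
y[0] = 2×5 = 10; y[1] = 2×2 + 2×5 = 14; y[2] = 2×2 = 4

[10, 14, 4]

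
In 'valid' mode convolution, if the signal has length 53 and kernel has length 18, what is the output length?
'Valid' mode counts only positions where the kernel fully overlaps the signal: m - n + 1 = 53 - 18 + 1 = 36

36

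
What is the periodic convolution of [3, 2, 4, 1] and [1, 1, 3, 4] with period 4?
Use y[k] = Σ_j u[j]·v[(k-j) mod 4]. y[0] = 3×1 + 2×4 + 4×3 + 1×1 = 24; y[1] = 3×1 + 2×1 + 4×4 + 1×3 = 24; y[2] = 3×3 + 2×1 + 4×1 + 1×4 = 19; y[3] = 3×4 + 2×3 + 4×1 + 1×1 = 23. Result: [24, 24, 19, 23]

[24, 24, 19, 23]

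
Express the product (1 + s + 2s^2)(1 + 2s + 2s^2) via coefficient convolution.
Ascending coefficients: a = [1, 1, 2], b = [1, 2, 2]. c[0] = 1×1 = 1; c[1] = 1×2 + 1×1 = 3; c[2] = 1×2 + 1×2 + 2×1 = 6; c[3] = 1×2 + 2×2 = 6; c[4] = 2×2 = 4. Result coefficients: [1, 3, 6, 6, 4] → 1 + 3s + 6s^2 + 6s^3 + 4s^4

1 + 3s + 6s^2 + 6s^3 + 4s^4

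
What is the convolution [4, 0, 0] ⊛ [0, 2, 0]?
y[0] = 4×0 = 0; y[1] = 4×2 + 0×0 = 8; y[2] = 4×0 + 0×2 + 0×0 = 0; y[3] = 0×0 + 0×2 = 0; y[4] = 0×0 = 0

[0, 8, 0, 0, 0]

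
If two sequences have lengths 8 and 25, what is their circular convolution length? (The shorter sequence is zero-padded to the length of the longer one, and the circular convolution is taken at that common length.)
Circular convolution (zero-padding the shorter input) has length max(m, n) = max(8, 25) = 25

25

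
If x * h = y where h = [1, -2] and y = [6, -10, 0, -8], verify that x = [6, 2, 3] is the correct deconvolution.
Forward-compute [6, 2, 3] * [1, -2]: y[0] = 6×1 = 6; y[1] = 6×-2 + 2×1 = -10; y[2] = 2×-2 + 3×1 = -1; y[3] = 3×-2 = -6 → [6, -10, -1, -6]. Does not match given y = [6, -10, 0, -8].

Not verified. [6, 2, 3] * [1, -2] = [6, -10, -1, -6], which differs from [6, -10, 0, -8] at index 2.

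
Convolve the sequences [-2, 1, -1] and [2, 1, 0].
y[0] = -2×2 = -4; y[1] = -2×1 + 1×2 = 0; y[2] = -2×0 + 1×1 + -1×2 = -1; y[3] = 1×0 + -1×1 = -1; y[4] = -1×0 = 0

[-4, 0, -1, -1, 0]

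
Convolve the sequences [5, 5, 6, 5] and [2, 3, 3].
y[0] = 5×2 = 10; y[1] = 5×3 + 5×2 = 25; y[2] = 5×3 + 5×3 + 6×2 = 42; y[3] = 5×3 + 6×3 + 5×2 = 43; y[4] = 6×3 + 5×3 = 33; y[5] = 5×3 = 15

[10, 25, 42, 43, 33, 15]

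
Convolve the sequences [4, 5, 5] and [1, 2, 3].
y[0] = 4×1 = 4; y[1] = 4×2 + 5×1 = 13; y[2] = 4×3 + 5×2 + 5×1 = 27; y[3] = 5×3 + 5×2 = 25; y[4] = 5×3 = 15

[4, 13, 27, 25, 15]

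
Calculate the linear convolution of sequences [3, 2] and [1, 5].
y[0] = 3×1 = 3; y[1] = 3×5 + 2×1 = 17; y[2] = 2×5 = 10

[3, 17, 10]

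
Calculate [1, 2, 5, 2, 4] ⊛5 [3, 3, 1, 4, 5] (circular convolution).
Use y[k] = Σ_j u[j]·v[(k-j) mod 5]. y[0] = 1×3 + 2×5 + 5×4 + 2×1 + 4×3 = 47; y[1] = 1×3 + 2×3 + 5×5 + 2×4 + 4×1 = 46; y[2] = 1×1 + 2×3 + 5×3 + 2×5 + 4×4 = 48; y[3] = 1×4 + 2×1 + 5×3 + 2×3 + 4×5 = 47; y[4] = 1×5 + 2×4 + 5×1 + 2×3 + 4×3 = 36. Result: [47, 46, 48, 47, 36]

[47, 46, 48, 47, 36]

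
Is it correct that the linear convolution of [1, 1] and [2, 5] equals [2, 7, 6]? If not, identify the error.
Recompute linear convolution of [1, 1] and [2, 5]: y[0] = 1×2 = 2; y[1] = 1×5 + 1×2 = 7; y[2] = 1×5 = 5 → [2, 7, 5]. Compare to given [2, 7, 6]: they differ at index 2: given 6, correct 5, so answer: No

No. Error at index 2: given 6, correct 5.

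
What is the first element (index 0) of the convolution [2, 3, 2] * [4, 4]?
Use y[k] = Σ_i a[i]·b[k-i] at k=0. y[0] = 2×4 = 8

8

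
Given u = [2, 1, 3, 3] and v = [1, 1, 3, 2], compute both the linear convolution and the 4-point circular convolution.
Linear: y_lin[0] = 2×1 = 2; y_lin[1] = 2×1 + 1×1 = 3; y_lin[2] = 2×3 + 1×1 + 3×1 = 10; y_lin[3] = 2×2 + 1×3 + 3×1 + 3×1 = 13; y_lin[4] = 1×2 + 3×3 + 3×1 = 14; y_lin[5] = 3×2 + 3×3 = 15; y_lin[6] = 3×2 = 6 → [2, 3, 10, 13, 14, 15, 6]. Circular (length 4): y[0] = 2×1 + 1×2 + 3×3 + 3×1 = 16; y[1] = 2×1 + 1×1 + 3×2 + 3×3 = 18; y[2] = 2×3 + 1×1 + 3×1 + 3×2 = 16; y[3] = 2×2 + 1×3 + 3×1 + 3×1 = 13 → [16, 18, 16, 13]

Linear: [2, 3, 10, 13, 14, 15, 6], Circular: [16, 18, 16, 13]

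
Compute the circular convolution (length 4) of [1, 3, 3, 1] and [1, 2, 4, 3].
Use y[k] = Σ_j f[j]·g[(k-j) mod 4]. y[0] = 1×1 + 3×3 + 3×4 + 1×2 = 24; y[1] = 1×2 + 3×1 + 3×3 + 1×4 = 18; y[2] = 1×4 + 3×2 + 3×1 + 1×3 = 16; y[3] = 1×3 + 3×4 + 3×2 + 1×1 = 22. Result: [24, 18, 16, 22]

[24, 18, 16, 22]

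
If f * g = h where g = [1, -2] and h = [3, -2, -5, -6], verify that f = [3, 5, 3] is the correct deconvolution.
Forward-compute [3, 5, 3] * [1, -2]: h[0] = 3×1 = 3; h[1] = 3×-2 + 5×1 = -1; h[2] = 5×-2 + 3×1 = -7; h[3] = 3×-2 = -6 → [3, -1, -7, -6]. Does not match given h = [3, -2, -5, -6].

Not verified. [3, 5, 3] * [1, -2] = [3, -1, -7, -6], which differs from [3, -2, -5, -6] at index 1.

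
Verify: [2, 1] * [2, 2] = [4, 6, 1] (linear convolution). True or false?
Recompute linear convolution of [2, 1] and [2, 2]: y[0] = 2×2 = 4; y[1] = 2×2 + 1×2 = 6; y[2] = 1×2 = 2 → [4, 6, 2]. Compare to given [4, 6, 1]: they differ at index 2: given 1, correct 2, so answer: No

No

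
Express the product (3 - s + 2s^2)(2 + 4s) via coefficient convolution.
Ascending coefficients: a = [3, -1, 2], b = [2, 4]. c[0] = 3×2 = 6; c[1] = 3×4 + -1×2 = 10; c[2] = -1×4 + 2×2 = 0; c[3] = 2×4 = 8. Result coefficients: [6, 10, 0, 8] → 6 + 10s + 8s^3

6 + 10s + 8s^3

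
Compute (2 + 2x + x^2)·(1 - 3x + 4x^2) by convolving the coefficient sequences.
Ascending coefficients: a = [2, 2, 1], b = [1, -3, 4]. c[0] = 2×1 = 2; c[1] = 2×-3 + 2×1 = -4; c[2] = 2×4 + 2×-3 + 1×1 = 3; c[3] = 2×4 + 1×-3 = 5; c[4] = 1×4 = 4. Result coefficients: [2, -4, 3, 5, 4] → 2 - 4x + 3x^2 + 5x^3 + 4x^4

2 - 4x + 3x^2 + 5x^3 + 4x^4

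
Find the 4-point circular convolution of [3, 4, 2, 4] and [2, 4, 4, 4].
Use y[k] = Σ_j x[j]·h[(k-j) mod 4]. y[0] = 3×2 + 4×4 + 2×4 + 4×4 = 46; y[1] = 3×4 + 4×2 + 2×4 + 4×4 = 44; y[2] = 3×4 + 4×4 + 2×2 + 4×4 = 48; y[3] = 3×4 + 4×4 + 2×4 + 4×2 = 44. Result: [46, 44, 48, 44]

[46, 44, 48, 44]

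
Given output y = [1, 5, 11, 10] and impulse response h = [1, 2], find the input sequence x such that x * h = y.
Deconvolve y=[1, 5, 11, 10] by h=[1, 2]. Since h[0]=1, solve forward: x[0] = y[0] / 1 = 1; x[1] = (y[1] - 1×2) / 1 = 3; x[2] = (y[2] - 3×2) / 1 = 5. So x = [1, 3, 5]. Check by forward convolution: y[0] = 1×1 = 1; y[1] = 1×2 + 3×1 = 5; y[2] = 3×2 + 5×1 = 11; y[3] = 5×2 = 10

[1, 3, 5]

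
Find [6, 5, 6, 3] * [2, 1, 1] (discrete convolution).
y[0] = 6×2 = 12; y[1] = 6×1 + 5×2 = 16; y[2] = 6×1 + 5×1 + 6×2 = 23; y[3] = 5×1 + 6×1 + 3×2 = 17; y[4] = 6×1 + 3×1 = 9; y[5] = 3×1 = 3

[12, 16, 23, 17, 9, 3]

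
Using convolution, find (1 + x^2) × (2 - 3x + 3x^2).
Ascending coefficients: a = [1, 0, 1], b = [2, -3, 3]. c[0] = 1×2 = 2; c[1] = 1×-3 + 0×2 = -3; c[2] = 1×3 + 0×-3 + 1×2 = 5; c[3] = 0×3 + 1×-3 = -3; c[4] = 1×3 = 3. Result coefficients: [2, -3, 5, -3, 3] → 2 - 3x + 5x^2 - 3x^3 + 3x^4

2 - 3x + 5x^2 - 3x^3 + 3x^4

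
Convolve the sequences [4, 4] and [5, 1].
y[0] = 4×5 = 20; y[1] = 4×1 + 4×5 = 24; y[2] = 4×1 = 4

[20, 24, 4]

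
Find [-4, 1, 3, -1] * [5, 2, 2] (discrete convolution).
y[0] = -4×5 = -20; y[1] = -4×2 + 1×5 = -3; y[2] = -4×2 + 1×2 + 3×5 = 9; y[3] = 1×2 + 3×2 + -1×5 = 3; y[4] = 3×2 + -1×2 = 4; y[5] = -1×2 = -2

[-20, -3, 9, 3, 4, -2]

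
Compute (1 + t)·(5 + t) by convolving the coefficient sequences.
Ascending coefficients: a = [1, 1], b = [5, 1]. c[0] = 1×5 = 5; c[1] = 1×1 + 1×5 = 6; c[2] = 1×1 = 1. Result coefficients: [5, 6, 1] → 5 + 6t + t^2

5 + 6t + t^2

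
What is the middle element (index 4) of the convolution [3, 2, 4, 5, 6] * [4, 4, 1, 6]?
Use y[k] = Σ_i a[i]·b[k-i] at k=4. y[4] = 2×6 + 4×1 + 5×4 + 6×4 = 60

60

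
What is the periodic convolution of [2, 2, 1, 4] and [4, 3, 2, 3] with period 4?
Use y[k] = Σ_j u[j]·v[(k-j) mod 4]. y[0] = 2×4 + 2×3 + 1×2 + 4×3 = 28; y[1] = 2×3 + 2×4 + 1×3 + 4×2 = 25; y[2] = 2×2 + 2×3 + 1×4 + 4×3 = 26; y[3] = 2×3 + 2×2 + 1×3 + 4×4 = 29. Result: [28, 25, 26, 29]

[28, 25, 26, 29]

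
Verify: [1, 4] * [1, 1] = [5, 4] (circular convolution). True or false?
Recompute circular convolution of [1, 4] and [1, 1]: y[0] = 1×1 + 4×1 = 5; y[1] = 1×1 + 4×1 = 5 → [5, 5]. Compare to given [5, 4]: they differ at index 1: given 4, correct 5, so answer: No

No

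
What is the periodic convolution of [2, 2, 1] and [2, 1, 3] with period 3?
Use y[k] = Σ_j x[j]·h[(k-j) mod 3]. y[0] = 2×2 + 2×3 + 1×1 = 11; y[1] = 2×1 + 2×2 + 1×3 = 9; y[2] = 2×3 + 2×1 + 1×2 = 10. Result: [11, 9, 10]

[11, 9, 10]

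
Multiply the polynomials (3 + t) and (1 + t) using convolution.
Ascending coefficients: a = [3, 1], b = [1, 1]. c[0] = 3×1 = 3; c[1] = 3×1 + 1×1 = 4; c[2] = 1×1 = 1. Result coefficients: [3, 4, 1] → 3 + 4t + t^2

3 + 4t + t^2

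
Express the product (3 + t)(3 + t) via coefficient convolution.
Ascending coefficients: a = [3, 1], b = [3, 1]. c[0] = 3×3 = 9; c[1] = 3×1 + 1×3 = 6; c[2] = 1×1 = 1. Result coefficients: [9, 6, 1] → 9 + 6t + t^2

9 + 6t + t^2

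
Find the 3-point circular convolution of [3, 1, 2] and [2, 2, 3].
Use y[k] = Σ_j a[j]·b[(k-j) mod 3]. y[0] = 3×2 + 1×3 + 2×2 = 13; y[1] = 3×2 + 1×2 + 2×3 = 14; y[2] = 3×3 + 1×2 + 2×2 = 15. Result: [13, 14, 15]

[13, 14, 15]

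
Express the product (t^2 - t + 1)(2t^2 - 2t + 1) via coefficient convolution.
Ascending coefficients: a = [1, -1, 1], b = [1, -2, 2]. c[0] = 1×1 = 1; c[1] = 1×-2 + -1×1 = -3; c[2] = 1×2 + -1×-2 + 1×1 = 5; c[3] = -1×2 + 1×-2 = -4; c[4] = 1×2 = 2. Result coefficients: [1, -3, 5, -4, 2] → 2t^4 - 4t^3 + 5t^2 - 3t + 1

2t^4 - 4t^3 + 5t^2 - 3t + 1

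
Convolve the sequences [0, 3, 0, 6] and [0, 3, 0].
y[0] = 0×0 = 0; y[1] = 0×3 + 3×0 = 0; y[2] = 0×0 + 3×3 + 0×0 = 9; y[3] = 3×0 + 0×3 + 6×0 = 0; y[4] = 0×0 + 6×3 = 18; y[5] = 6×0 = 0

[0, 0, 9, 0, 18, 0]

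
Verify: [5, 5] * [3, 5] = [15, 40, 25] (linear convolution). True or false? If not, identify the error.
Recompute linear convolution of [5, 5] and [3, 5]: y[0] = 5×3 = 15; y[1] = 5×5 + 5×3 = 40; y[2] = 5×5 = 25 → [15, 40, 25]. Given [15, 40, 25] matches, so answer: Yes

Yes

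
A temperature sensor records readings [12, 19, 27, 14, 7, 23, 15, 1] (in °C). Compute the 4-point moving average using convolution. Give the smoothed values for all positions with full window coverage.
4-point moving average kernel = [1, 1, 1, 1]. Apply in 'valid' mode (full window coverage): avg[0] = (12 + 19 + 27 + 14) / 4 = 18.0; avg[1] = (19 + 27 + 14 + 7) / 4 = 16.75; avg[2] = (27 + 14 + 7 + 23) / 4 = 17.75; avg[3] = (14 + 7 + 23 + 15) / 4 = 14.75; avg[4] = (7 + 23 + 15 + 1) / 4 = 11.5. Smoothed values: [18.0, 16.75, 17.75, 14.75, 11.5]

[18.0, 16.75, 17.75, 14.75, 11.5]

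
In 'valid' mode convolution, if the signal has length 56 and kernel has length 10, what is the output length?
'Valid' mode counts only positions where the kernel fully overlaps the signal: m - n + 1 = 56 - 10 + 1 = 47

47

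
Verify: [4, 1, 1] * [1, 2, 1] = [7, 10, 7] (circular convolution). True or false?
Recompute circular convolution of [4, 1, 1] and [1, 2, 1]: y[0] = 4×1 + 1×1 + 1×2 = 7; y[1] = 4×2 + 1×1 + 1×1 = 10; y[2] = 4×1 + 1×2 + 1×1 = 7 → [7, 10, 7]. Given [7, 10, 7] matches, so answer: Yes

Yes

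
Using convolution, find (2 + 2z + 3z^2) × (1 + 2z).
Ascending coefficients: a = [2, 2, 3], b = [1, 2]. c[0] = 2×1 = 2; c[1] = 2×2 + 2×1 = 6; c[2] = 2×2 + 3×1 = 7; c[3] = 3×2 = 6. Result coefficients: [2, 6, 7, 6] → 2 + 6z + 7z^2 + 6z^3

2 + 6z + 7z^2 + 6z^3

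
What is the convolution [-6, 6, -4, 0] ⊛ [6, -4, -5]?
y[0] = -6×6 = -36; y[1] = -6×-4 + 6×6 = 60; y[2] = -6×-5 + 6×-4 + -4×6 = -18; y[3] = 6×-5 + -4×-4 + 0×6 = -14; y[4] = -4×-5 + 0×-4 = 20; y[5] = 0×-5 = 0

[-36, 60, -18, -14, 20, 0]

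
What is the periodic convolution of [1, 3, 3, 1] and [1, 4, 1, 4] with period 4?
Use y[k] = Σ_j f[j]·g[(k-j) mod 4]. y[0] = 1×1 + 3×4 + 3×1 + 1×4 = 20; y[1] = 1×4 + 3×1 + 3×4 + 1×1 = 20; y[2] = 1×1 + 3×4 + 3×1 + 1×4 = 20; y[3] = 1×4 + 3×1 + 3×4 + 1×1 = 20. Result: [20, 20, 20, 20]

[20, 20, 20, 20]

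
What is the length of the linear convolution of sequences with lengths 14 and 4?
Linear/full convolution length: m + n - 1 = 14 + 4 - 1 = 17

17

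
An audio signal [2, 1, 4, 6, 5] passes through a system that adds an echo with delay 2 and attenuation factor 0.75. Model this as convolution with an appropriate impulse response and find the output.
Direct-path + delayed-attenuated-path model → impulse response h = [1, 0, 0.75] (1 at lag 0, 0.75 at lag 2). Output y[n] = x[n] + 0.75·x[n - 2] (with x[n] = 0 outside 0..4): y[0] = 2 + 0.75×0 = 2; y[1] = 1 + 0.75×0 = 1; y[2] = 4 + 0.75×2 = 5.5; y[3] = 6 + 0.75×1 = 6.75; y[4] = 5 + 0.75×4 = 8.0; y[5] = 0 + 0.75×6 = 4.5; y[6] = 0 + 0.75×5 = 3.75. So y = [2, 1, 5.5, 6.75, 8.0, 4.5, 3.75]

[2, 1, 5.5, 6.75, 8.0, 4.5, 3.75]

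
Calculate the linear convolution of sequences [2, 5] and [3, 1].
y[0] = 2×3 = 6; y[1] = 2×1 + 5×3 = 17; y[2] = 5×1 = 5

[6, 17, 5]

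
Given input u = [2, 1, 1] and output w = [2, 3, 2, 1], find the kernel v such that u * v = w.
Output length 4 = len(u) + len(v) - 1 ⇒ len(v) = 2. Solve v forward using v[k] = (w[k] - Σ_{i≥1} u[i]·v[k-i]) / u[0]: v[0] = w[0] / u[0] = 2 / 2 = 1; v[1] = (w[1] - 1×1) / u[0] = (3 - 1×1) / 2 = 1. So v = [1, 1]. Forward-check [2, 1, 1] * [1, 1]: w[0] = 2×1 = 2; w[1] = 2×1 + 1×1 = 3; w[2] = 1×1 + 1×1 = 2; w[3] = 1×1 = 1 → [2, 3, 2, 1] ✓

[1, 1]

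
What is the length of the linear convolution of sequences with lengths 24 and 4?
Linear/full convolution length: m + n - 1 = 24 + 4 - 1 = 27

27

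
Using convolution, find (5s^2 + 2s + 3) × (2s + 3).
Ascending coefficients: a = [3, 2, 5], b = [3, 2]. c[0] = 3×3 = 9; c[1] = 3×2 + 2×3 = 12; c[2] = 2×2 + 5×3 = 19; c[3] = 5×2 = 10. Result coefficients: [9, 12, 19, 10] → 10s^3 + 19s^2 + 12s + 9

10s^3 + 19s^2 + 12s + 9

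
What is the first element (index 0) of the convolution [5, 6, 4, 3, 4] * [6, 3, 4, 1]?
Use y[k] = Σ_i a[i]·b[k-i] at k=0. y[0] = 5×6 = 30

30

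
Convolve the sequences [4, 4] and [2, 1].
y[0] = 4×2 = 8; y[1] = 4×1 + 4×2 = 12; y[2] = 4×1 = 4

[8, 12, 4]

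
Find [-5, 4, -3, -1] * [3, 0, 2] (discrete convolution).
y[0] = -5×3 = -15; y[1] = -5×0 + 4×3 = 12; y[2] = -5×2 + 4×0 + -3×3 = -19; y[3] = 4×2 + -3×0 + -1×3 = 5; y[4] = -3×2 + -1×0 = -6; y[5] = -1×2 = -2

[-15, 12, -19, 5, -6, -2]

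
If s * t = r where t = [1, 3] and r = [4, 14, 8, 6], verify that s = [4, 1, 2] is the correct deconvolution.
Forward-compute [4, 1, 2] * [1, 3]: r[0] = 4×1 = 4; r[1] = 4×3 + 1×1 = 13; r[2] = 1×3 + 2×1 = 5; r[3] = 2×3 = 6 → [4, 13, 5, 6]. Does not match given r = [4, 14, 8, 6].

Not verified. [4, 1, 2] * [1, 3] = [4, 13, 5, 6], which differs from [4, 14, 8, 6] at index 1.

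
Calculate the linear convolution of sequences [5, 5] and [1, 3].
y[0] = 5×1 = 5; y[1] = 5×3 + 5×1 = 20; y[2] = 5×3 = 15

[5, 20, 15]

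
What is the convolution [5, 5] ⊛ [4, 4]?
y[0] = 5×4 = 20; y[1] = 5×4 + 5×4 = 40; y[2] = 5×4 = 20

[20, 40, 20]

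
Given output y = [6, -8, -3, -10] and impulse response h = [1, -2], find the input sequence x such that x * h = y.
Deconvolve y=[6, -8, -3, -10] by h=[1, -2]. Since h[0]=1, solve forward: x[0] = y[0] / 1 = 6; x[1] = (y[1] - 6×-2) / 1 = 4; x[2] = (y[2] - 4×-2) / 1 = 5. So x = [6, 4, 5]. Check by forward convolution: y[0] = 6×1 = 6; y[1] = 6×-2 + 4×1 = -8; y[2] = 4×-2 + 5×1 = -3; y[3] = 5×-2 = -10

[6, 4, 5]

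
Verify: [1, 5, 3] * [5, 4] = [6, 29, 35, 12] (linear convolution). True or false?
Recompute linear convolution of [1, 5, 3] and [5, 4]: y[0] = 1×5 = 5; y[1] = 1×4 + 5×5 = 29; y[2] = 5×4 + 3×5 = 35; y[3] = 3×4 = 12 → [5, 29, 35, 12]. Compare to given [6, 29, 35, 12]: they differ at index 0: given 6, correct 5, so answer: No

No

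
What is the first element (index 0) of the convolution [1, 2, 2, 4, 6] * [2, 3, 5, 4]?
Use y[k] = Σ_i a[i]·b[k-i] at k=0. y[0] = 1×2 = 2

2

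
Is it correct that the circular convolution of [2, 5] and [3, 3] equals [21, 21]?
Recompute circular convolution of [2, 5] and [3, 3]: y[0] = 2×3 + 5×3 = 21; y[1] = 2×3 + 5×3 = 21 → [21, 21]. Given [21, 21] matches, so answer: Yes

Yes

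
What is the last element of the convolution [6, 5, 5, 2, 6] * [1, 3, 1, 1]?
Use y[k] = Σ_i a[i]·b[k-i] at k=7. y[7] = 6×1 = 6

6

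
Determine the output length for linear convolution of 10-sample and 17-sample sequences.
Linear/full convolution length: m + n - 1 = 10 + 17 - 1 = 26

26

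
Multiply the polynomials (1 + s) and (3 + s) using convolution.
Ascending coefficients: a = [1, 1], b = [3, 1]. c[0] = 1×3 = 3; c[1] = 1×1 + 1×3 = 4; c[2] = 1×1 = 1. Result coefficients: [3, 4, 1] → 3 + 4s + s^2

3 + 4s + s^2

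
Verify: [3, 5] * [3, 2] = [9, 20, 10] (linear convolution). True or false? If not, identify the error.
Recompute linear convolution of [3, 5] and [3, 2]: y[0] = 3×3 = 9; y[1] = 3×2 + 5×3 = 21; y[2] = 5×2 = 10 → [9, 21, 10]. Compare to given [9, 20, 10]: they differ at index 1: given 20, correct 21, so answer: No

No. Error at index 1: given 20, correct 21.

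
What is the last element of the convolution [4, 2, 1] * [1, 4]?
Use y[k] = Σ_i a[i]·b[k-i] at k=3. y[3] = 1×4 = 4

4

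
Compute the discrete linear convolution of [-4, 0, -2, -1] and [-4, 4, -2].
y[0] = -4×-4 = 16; y[1] = -4×4 + 0×-4 = -16; y[2] = -4×-2 + 0×4 + -2×-4 = 16; y[3] = 0×-2 + -2×4 + -1×-4 = -4; y[4] = -2×-2 + -1×4 = 0; y[5] = -1×-2 = 2

[16, -16, 16, -4, 0, 2]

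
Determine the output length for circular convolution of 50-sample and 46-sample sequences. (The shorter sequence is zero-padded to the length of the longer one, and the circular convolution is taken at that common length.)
Circular convolution (zero-padding the shorter input) has length max(m, n) = max(50, 46) = 50

50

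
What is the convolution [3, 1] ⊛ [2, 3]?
y[0] = 3×2 = 6; y[1] = 3×3 + 1×2 = 11; y[2] = 1×3 = 3

[6, 11, 3]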